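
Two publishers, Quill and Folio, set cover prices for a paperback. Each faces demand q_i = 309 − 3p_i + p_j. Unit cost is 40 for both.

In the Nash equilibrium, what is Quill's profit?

Quill's profit: π = (p_{Quill} − 40)(309 − 3p_{Quill} + p_{Folio}).
∂π/∂p_{Quill} = 429 − 6p_{Quill} + p_{Folio} = 0 ⇒ p_{Quill} = 71.5 + (1/6)p_{Folio}.
Setting p_{Quill} = p_{Folio} in the reaction function: p_{Quill} = 71.5 + (1/6)p_{Quill}, so p_{Quill} = 71.5 / (5/6) = 85.8.
q_{Quill} = 309 − 3·85.8 + 85.8 = 137.4.
Profit = (85.8 − 40)·137.4 = 6292.92.

6292.92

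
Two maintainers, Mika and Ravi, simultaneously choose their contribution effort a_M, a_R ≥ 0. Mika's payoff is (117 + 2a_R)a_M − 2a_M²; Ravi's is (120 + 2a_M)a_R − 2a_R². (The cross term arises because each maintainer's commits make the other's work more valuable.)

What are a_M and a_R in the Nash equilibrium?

Expanding Mika's payoff: 117a_M + 2a_Ra_M − 2a_M².
∂π/∂a_M = 117 + 2a_R − 4a_M = 0, so a_M = 29.25 + 0.5a_R.
Likewise for Ravi: a_R = 30 + 0.5a_M.
Solving the two reaction functions simultaneously: (1 − (0.5)(0.5))a_M = 29.25 + 0.5·30, so 0.75a_M = 44.25 and a_M = 59.
Then a_R = 30 + 0.5·59 = 59.5.

59, 59.5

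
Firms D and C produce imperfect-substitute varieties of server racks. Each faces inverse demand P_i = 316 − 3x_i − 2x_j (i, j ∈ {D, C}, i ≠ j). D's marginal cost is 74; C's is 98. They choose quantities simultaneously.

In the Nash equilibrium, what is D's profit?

Firm D's profit: π = x_D(316 − 3x_D − 2x_C) − 74x_D.
∂π/∂x_D = 242 − 6x_D − 2x_C = 0 ⇒ x_D = 121/3 − (1/3)x_C.
Similarly x_C = 109/3 − (1/3)x_D.
Plugging x_C into D's best response: x_D = 121/3 − (1/3)(109/3 − (1/3)x_D) ⇒ (8/9)x_D = 254/9, so x_D = 31.75.
Then x_C = 109/3 − (1/3)·31.75 = 25.75.
P_D = 316 − 3·31.75 − 2·25.75 = 169.25.
Profit = (169.25 − 74)·31.75 = 3024.1875.

3024.1875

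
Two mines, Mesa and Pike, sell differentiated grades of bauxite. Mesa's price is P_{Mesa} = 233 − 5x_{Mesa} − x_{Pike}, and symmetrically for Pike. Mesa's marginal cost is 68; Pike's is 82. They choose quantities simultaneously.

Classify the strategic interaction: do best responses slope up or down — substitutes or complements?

Mine Mesa's profit: π = x_{Mesa}(233 − 5x_{Mesa} − x_{Pike}) − 68x_{Mesa}.
∂π/∂x_{Mesa} = 165 − 10x_{Mesa} − x_{Pike} = 0 ⇒ x_{Mesa} = 16.5 − 0.1x_{Pike}.
The best-response slope dx_{Mesa}/dx_{Pike} = −0.1 < 0: the reaction function is downward-sloping, so the choices are strategic substitutes.

strategic substitutes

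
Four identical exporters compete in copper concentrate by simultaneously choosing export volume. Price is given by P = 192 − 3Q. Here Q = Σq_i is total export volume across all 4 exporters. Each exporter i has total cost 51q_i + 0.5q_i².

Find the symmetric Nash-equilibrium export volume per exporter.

8.8125

A representative exporter's profit is π_i = q_i(192 − 3Q) − 51q_i − 0.5q_i², with Q = q_i + Σ_{j≠i} q_j.
First-order condition: 141 − 7q_i − 3Σ_{j≠i} q_j = 0.
In a symmetric equilibrium every exporter chooses the same q, so Σ_{j≠i} q_j = 3q. The condition becomes 141 − 16q = 0, giving q = 141/16 = 8.8125.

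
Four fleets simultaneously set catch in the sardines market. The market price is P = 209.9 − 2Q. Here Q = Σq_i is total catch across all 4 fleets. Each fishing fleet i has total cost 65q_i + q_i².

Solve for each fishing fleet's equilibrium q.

12.075

A representative fishing fleet's profit is π_i = q_i(209.9 − 2Q) − 65q_i − q_i², with Q = q_i + Σ_{j≠i} q_j.
First-order condition: 144.9 − 6q_i − 2Σ_{j≠i} q_j = 0.
With identical fishing fleets, set every q_j = q: then 144.9 − 6q − 6q = 0, i.e. q = 144.9/12 = 12.075.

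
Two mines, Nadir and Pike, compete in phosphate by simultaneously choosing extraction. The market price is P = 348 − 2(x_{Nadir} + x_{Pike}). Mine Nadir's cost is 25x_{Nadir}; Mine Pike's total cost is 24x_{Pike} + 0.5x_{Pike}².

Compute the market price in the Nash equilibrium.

145.875

Mine Nadir's profit: π = x_{Nadir}(348 − 2(x_{Nadir} + x_{Pike})) − 25x_{Nadir}.
∂π/∂x_{Nadir} = 323 − 4x_{Nadir} − 2x_{Pike} = 0, so x_{Nadir} = 80.75 − 0.5x_{Pike}.
For Pike: ∂π/∂x_{Pike} = 324 − 5x_{Pike} − 2x_{Nadir} = 0 ⇒ x_{Pike} = 64.8 − 0.4x_{Nadir}.
Plugging x_{Pike} into Nadir's best response: x_{Nadir} = 80.75 − 0.5(64.8 − 0.4x_{Nadir}) ⇒ 0.8x_{Nadir} = 48.35, so x_{Nadir} = 60.4375.
Then x_{Pike} = 64.8 − 0.4·60.4375 = 40.625.
Equilibrium price: P = 348 − 2·101.0625 = 145.875.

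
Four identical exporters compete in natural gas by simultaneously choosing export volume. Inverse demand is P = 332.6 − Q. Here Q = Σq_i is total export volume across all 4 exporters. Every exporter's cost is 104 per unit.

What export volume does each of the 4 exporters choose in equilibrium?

A representative exporter's profit is π_i = q_i(332.6 − Q) − 104q_i, with Q = q_i + Σ_{j≠i} q_j.
First-order condition: 228.6 − 2q_i − Σ_{j≠i} q_j = 0.
In a symmetric equilibrium every exporter chooses the same q, so Σ_{j≠i} q_j = 3q. The condition becomes 228.6 − 5q = 0, giving q = 228.6/5 = 45.72.

45.72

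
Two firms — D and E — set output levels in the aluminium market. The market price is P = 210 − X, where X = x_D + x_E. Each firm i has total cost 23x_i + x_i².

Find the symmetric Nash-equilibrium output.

37.4

Firm D's profit: π = x_D(210 − (x_D + x_E)) − 23x_D − x_D².
∂π/∂x_D = 187 − 4x_D − x_E = 0, so x_D = 46.75 − 0.25x_E.
By symmetry x_E = x_D; substituting into the reaction function, 1.25x_D = 46.75 and x_D = 37.4.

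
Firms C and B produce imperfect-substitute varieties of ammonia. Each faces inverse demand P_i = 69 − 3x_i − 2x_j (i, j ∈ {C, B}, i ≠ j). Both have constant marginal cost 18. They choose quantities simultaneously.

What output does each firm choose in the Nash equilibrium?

Firm C's profit: π = x_C(69 − 3x_C − 2x_B) − 18x_C.
∂π/∂x_C = 51 − 6x_C − 2x_B = 0 ⇒ x_C = 8.5 − (1/3)x_B.
By symmetry x_B = x_C; substituting into the reaction function, (4/3)x_C = 8.5 and x_C = 6.375.

6.375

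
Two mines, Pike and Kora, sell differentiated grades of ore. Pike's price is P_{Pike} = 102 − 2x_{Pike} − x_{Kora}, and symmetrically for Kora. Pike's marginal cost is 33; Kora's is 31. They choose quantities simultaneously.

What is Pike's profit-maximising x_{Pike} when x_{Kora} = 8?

Mine Pike's profit: π = x_{Pike}(102 − 2x_{Pike} − x_{Kora}) − 33x_{Pike}.
∂π/∂x_{Pike} = 69 − 4x_{Pike} − x_{Kora} = 0 ⇒ x_{Pike} = 17.25 − 0.25x_{Kora}.
At x_{Kora} = 8: x_{Pike} = 17.25 − 0.25·8 = 15.25.

15.25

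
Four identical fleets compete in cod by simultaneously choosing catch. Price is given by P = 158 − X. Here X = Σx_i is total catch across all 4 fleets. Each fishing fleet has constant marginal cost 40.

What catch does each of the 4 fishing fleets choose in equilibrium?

A representative fishing fleet's profit is π_i = x_i(158 − X) − 40x_i, with X = x_i + Σ_{j≠i} x_j.
First-order condition: 118 − 2x_i − Σ_{j≠i} x_j = 0.
Imposing symmetry (x_j = x for all j) turns Σ_{j≠i} x_j into 3x, so 118 = 5x and x = 23.6.

23.6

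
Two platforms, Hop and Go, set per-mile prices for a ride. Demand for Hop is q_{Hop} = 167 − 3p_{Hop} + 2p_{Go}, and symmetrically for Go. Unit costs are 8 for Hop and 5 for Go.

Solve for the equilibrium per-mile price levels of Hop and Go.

Hop's profit: π = (p_{Hop} − 8)(167 − 3p_{Hop} + 2p_{Go}).
∂π/∂p_{Hop} = 191 − 6p_{Hop} + 2p_{Go} = 0 ⇒ p_{Hop} = 191/6 + (1/3)p_{Go}.
Similarly p_{Go} = 91/3 + (1/3)p_{Hop}.
Plugging p_{Go} into Hop's best response: p_{Hop} = 191/6 + (1/3)(91/3 + (1/3)p_{Hop}) ⇒ (8/9)p_{Hop} = 755/18, so p_{Hop} = 47.1875.
Then p_{Go} = 91/3 + (1/3)·47.1875 = 46.0625.

47.1875, 46.0625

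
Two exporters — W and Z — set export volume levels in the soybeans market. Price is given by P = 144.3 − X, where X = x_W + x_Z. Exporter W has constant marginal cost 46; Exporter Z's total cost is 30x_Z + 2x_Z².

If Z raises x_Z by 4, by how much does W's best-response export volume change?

-2

Exporter W's profit: π = x_W(144.3 − (x_W + x_Z)) − 46x_W.
∂π/∂x_W = 98.3 − 2x_W − x_Z = 0, so x_W = 49.15 − 0.5x_Z.
The reaction-function slope is −0.5, so a 4-unit rise in x_Z moves x_W by −0.5 × 4 = −2. W's best response falls — the actions are strategic substitutes.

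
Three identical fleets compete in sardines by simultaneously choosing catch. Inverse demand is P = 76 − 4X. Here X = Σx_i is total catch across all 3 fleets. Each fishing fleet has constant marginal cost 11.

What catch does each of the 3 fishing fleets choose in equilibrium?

4.0625

A representative fishing fleet's profit is π_i = x_i(76 − 4X) − 11x_i, with X = x_i + Σ_{j≠i} x_j.
First-order condition: 65 − 8x_i − 4Σ_{j≠i} x_j = 0.
With identical fishing fleets, set every x_j = x: then 65 − 8x − 8x = 0, i.e. x = 65/16 = 4.0625.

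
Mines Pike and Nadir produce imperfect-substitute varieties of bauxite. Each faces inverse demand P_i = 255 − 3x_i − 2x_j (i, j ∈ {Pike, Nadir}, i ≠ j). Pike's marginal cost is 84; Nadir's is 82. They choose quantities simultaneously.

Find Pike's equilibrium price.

Mine Pike's profit: π = x_{Pike}(255 − 3x_{Pike} − 2x_{Nadir}) − 84x_{Pike}.
∂π/∂x_{Pike} = 171 − 6x_{Pike} − 2x_{Nadir} = 0 ⇒ x_{Pike} = 28.5 − (1/3)x_{Nadir}.
Similarly x_{Nadir} = 173/6 − (1/3)x_{Pike}.
Solving the two reaction functions simultaneously: (1 − (−1/3)(−1/3))x_{Pike} = 28.5 − (1/3)·(173/6), so (8/9)x_{Pike} = 170/9 and x_{Pike} = 21.25.
Then x_{Nadir} = 173/6 − (1/3)·21.25 = 21.75.
P_{Pike} = 255 − 3·21.25 − 2·21.75 = 147.75.

147.75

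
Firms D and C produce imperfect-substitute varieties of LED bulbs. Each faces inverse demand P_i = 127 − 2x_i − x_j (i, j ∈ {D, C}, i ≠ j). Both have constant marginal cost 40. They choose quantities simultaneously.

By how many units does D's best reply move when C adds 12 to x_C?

-3

Firm D's profit: π = x_D(127 − 2x_D − x_C) − 40x_D.
∂π/∂x_D = 87 − 4x_D − x_C = 0 ⇒ x_D = 21.75 − 0.25x_C.
The reaction-function slope is −0.25, so a 12-unit rise in x_C moves x_D by −0.25 × 12 = −3. D's best response falls — the actions are strategic substitutes.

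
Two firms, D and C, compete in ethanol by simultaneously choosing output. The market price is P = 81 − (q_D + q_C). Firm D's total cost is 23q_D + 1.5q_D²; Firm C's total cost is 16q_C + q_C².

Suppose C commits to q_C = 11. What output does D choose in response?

9.4

Firm D's profit: π = q_D(81 − (q_D + q_C)) − 23q_D − 1.5q_D².
∂π/∂q_D = 58 − 5q_D − q_C = 0, so q_D = 11.6 − 0.2q_C.
At q_C = 11: q_D = 11.6 − 0.2·11 = 9.4.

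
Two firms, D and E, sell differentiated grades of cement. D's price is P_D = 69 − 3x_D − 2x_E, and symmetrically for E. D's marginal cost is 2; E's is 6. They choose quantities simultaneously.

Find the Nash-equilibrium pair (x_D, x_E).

8.625, 7.625

Firm D's profit: π = x_D(69 − 3x_D − 2x_E) − 2x_D.
∂π/∂x_D = 67 − 6x_D − 2x_E = 0 ⇒ x_D = 67/6 − (1/3)x_E.
Similarly x_E = 10.5 − (1/3)x_D.
Plugging x_E into D's best response: x_D = 67/6 − (1/3)(10.5 − (1/3)x_D) ⇒ (8/9)x_D = 23/3, so x_D = 8.625.
Then x_E = 10.5 − (1/3)·8.625 = 7.625.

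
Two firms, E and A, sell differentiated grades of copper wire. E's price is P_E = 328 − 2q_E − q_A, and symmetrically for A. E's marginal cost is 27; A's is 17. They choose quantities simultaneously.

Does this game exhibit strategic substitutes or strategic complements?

Firm E's profit: π = q_E(328 − 2q_E − q_A) − 27q_E.
∂π/∂q_E = 301 − 4q_E − q_A = 0 ⇒ q_E = 75.25 − 0.25q_A.
The best-response slope dq_E/dq_A = −0.25 < 0: the reaction function is downward-sloping, so the choices are strategic substitutes.

strategic substitutes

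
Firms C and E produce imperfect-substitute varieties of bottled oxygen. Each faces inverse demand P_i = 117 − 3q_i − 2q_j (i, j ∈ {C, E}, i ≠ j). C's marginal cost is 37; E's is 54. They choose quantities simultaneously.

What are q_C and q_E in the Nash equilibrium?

11.0625, 6.8125

Firm C's profit: π = q_C(117 − 3q_C − 2q_E) − 37q_C.
∂π/∂q_C = 80 − 6q_C − 2q_E = 0 ⇒ q_C = 40/3 − (1/3)q_E.
Similarly q_E = 10.5 − (1/3)q_C.
Solving the two reaction functions simultaneously: (1 − (−1/3)(−1/3))q_C = 40/3 − (1/3)·10.5, so (8/9)q_C = 59/6 and q_C = 11.0625.
Then q_E = 10.5 − (1/3)·11.0625 = 6.8125.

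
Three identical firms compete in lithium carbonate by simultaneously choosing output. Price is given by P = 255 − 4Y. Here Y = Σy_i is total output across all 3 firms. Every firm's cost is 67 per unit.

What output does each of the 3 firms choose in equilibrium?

11.75

A representative firm's profit is π_i = y_i(255 − 4Y) − 67y_i, with Y = y_i + Σ_{j≠i} y_j.
First-order condition: 188 − 8y_i − 4Σ_{j≠i} y_j = 0.
In a symmetric equilibrium every firm chooses the same y, so Σ_{j≠i} y_j = 2y. The condition becomes 188 − 16y = 0, giving y = 188/16 = 11.75.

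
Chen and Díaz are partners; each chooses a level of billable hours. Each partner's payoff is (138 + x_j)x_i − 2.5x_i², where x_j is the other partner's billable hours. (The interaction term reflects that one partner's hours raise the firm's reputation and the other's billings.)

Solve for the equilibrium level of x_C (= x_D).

34.5

Chen's payoff is (138 + x_D)x_C − 2.5x_C².
∂π/∂x_C = 138 + x_D − 5x_C = 0, so x_C = 27.6 + 0.2x_D.
The game is symmetric, so in equilibrium x_D = x_C: the reaction function gives 0.8x_C = 27.6, hence x_C = 34.5.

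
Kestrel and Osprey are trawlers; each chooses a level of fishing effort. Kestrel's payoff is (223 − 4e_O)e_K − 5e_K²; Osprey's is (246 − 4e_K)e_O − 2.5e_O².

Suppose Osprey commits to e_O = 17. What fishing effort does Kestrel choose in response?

Expanding Kestrel's payoff: 223e_K − 4e_Oe_K − 5e_K².
∂π/∂e_K = 223 − 4e_O − 10e_K = 0, so e_K = 22.3 − 0.4e_O.
At e_O = 17: e_K = 22.3 − 0.4·17 = 15.5.

15.5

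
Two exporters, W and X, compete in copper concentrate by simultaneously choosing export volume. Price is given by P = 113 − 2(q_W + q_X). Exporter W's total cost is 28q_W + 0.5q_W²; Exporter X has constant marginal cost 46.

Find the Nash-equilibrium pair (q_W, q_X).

Exporter W's profit: π = q_W(113 − 2(q_W + q_X)) − 28q_W − 0.5q_W².
∂π/∂q_W = 85 − 5q_W − 2q_X = 0, so q_W = 17 − 0.4q_X.
For X: ∂π/∂q_X = 67 − 4q_X − 2q_W = 0 ⇒ q_X = 16.75 − 0.5q_W.
Substituting the second reaction function into the first: q_W = 17 − 0.4(16.75 − 0.5q_W), which gives 0.8q_W = 10.3 ⇒ q_W = 12.875.
Then q_X = 16.75 − 0.5·12.875 = 10.3125.

12.875, 10.3125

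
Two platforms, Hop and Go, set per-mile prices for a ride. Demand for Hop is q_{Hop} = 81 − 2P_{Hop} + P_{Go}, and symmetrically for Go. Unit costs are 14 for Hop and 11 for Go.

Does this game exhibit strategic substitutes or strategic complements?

Hop's profit: π = (P_{Hop} − 14)(81 − 2P_{Hop} + P_{Go}).
∂π/∂P_{Hop} = 109 − 4P_{Hop} + P_{Go} = 0 ⇒ P_{Hop} = 27.25 + 0.25P_{Go}.
The best-response slope dP_{Hop}/dP_{Go} = 0.25 > 0: the reaction function is upward-sloping, so the choices are strategic complements.

strategic complements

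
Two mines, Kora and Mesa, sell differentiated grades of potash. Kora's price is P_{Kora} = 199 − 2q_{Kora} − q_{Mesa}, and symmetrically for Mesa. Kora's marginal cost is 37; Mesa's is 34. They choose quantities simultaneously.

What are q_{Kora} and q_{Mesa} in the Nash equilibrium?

Mine Kora's profit: π = q_{Kora}(199 − 2q_{Kora} − q_{Mesa}) − 37q_{Kora}.
∂π/∂q_{Kora} = 162 − 4q_{Kora} − q_{Mesa} = 0 ⇒ q_{Kora} = 40.5 − 0.25q_{Mesa}.
Similarly q_{Mesa} = 41.25 − 0.25q_{Kora}.
Plugging q_{Mesa} into Kora's best response: q_{Kora} = 40.5 − 0.25(41.25 − 0.25q_{Kora}) ⇒ 0.9375q_{Kora} = 30.1875, so q_{Kora} = 32.2.
Then q_{Mesa} = 41.25 − 0.25·32.2 = 33.2.

32.2, 33.2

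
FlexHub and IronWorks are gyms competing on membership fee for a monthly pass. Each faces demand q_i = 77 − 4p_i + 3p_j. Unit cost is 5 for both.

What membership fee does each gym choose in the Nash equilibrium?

FlexHub's profit: π = (p_{FlexHub} − 5)(77 − 4p_{FlexHub} + 3p_{IronWorks}).
∂π/∂p_{FlexHub} = 97 − 8p_{FlexHub} + 3p_{IronWorks} = 0 ⇒ p_{FlexHub} = 12.125 + 0.375p_{IronWorks}.
By symmetry p_{IronWorks} = p_{FlexHub}; substituting into the reaction function, 0.625p_{FlexHub} = 12.125 and p_{FlexHub} = 19.4.

19.4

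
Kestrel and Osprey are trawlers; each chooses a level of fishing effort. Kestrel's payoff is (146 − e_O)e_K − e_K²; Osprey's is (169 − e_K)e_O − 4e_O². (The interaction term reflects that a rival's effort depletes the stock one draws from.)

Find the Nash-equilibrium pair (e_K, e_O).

Expanding Kestrel's payoff: 146e_K − e_Oe_K − e_K².
∂π/∂e_K = 146 − e_O − 2e_K = 0, so e_K = 73 − 0.5e_O.
Likewise for Osprey: e_O = 21.125 − 0.125e_K.
Plugging e_O into Kestrel's best response: e_K = 73 − 0.5(21.125 − 0.125e_K) ⇒ 0.9375e_K = 62.4375, so e_K = 66.6.
Then e_O = 21.125 − 0.125·66.6 = 12.8.

66.6, 12.8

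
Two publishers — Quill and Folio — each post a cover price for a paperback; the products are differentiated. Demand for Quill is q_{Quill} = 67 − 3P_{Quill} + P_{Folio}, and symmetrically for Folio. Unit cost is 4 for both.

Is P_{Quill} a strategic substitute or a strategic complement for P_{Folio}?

strategic complements

Quill's profit: π = (P_{Quill} − 4)(67 − 3P_{Quill} + P_{Folio}).
∂π/∂P_{Quill} = 79 − 6P_{Quill} + P_{Folio} = 0 ⇒ P_{Quill} = 79/6 + (1/6)P_{Folio}.
The best-response slope dP_{Quill}/dP_{Folio} = 1/6 > 0: the reaction function is upward-sloping, so the choices are strategic complements.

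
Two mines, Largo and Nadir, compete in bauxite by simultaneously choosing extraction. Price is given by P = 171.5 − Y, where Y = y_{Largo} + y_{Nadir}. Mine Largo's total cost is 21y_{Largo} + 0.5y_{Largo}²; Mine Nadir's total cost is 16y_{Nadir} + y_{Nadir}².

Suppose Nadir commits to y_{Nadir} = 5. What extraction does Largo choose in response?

Mine Largo's profit: π = y_{Largo}(171.5 − (y_{Largo} + y_{Nadir})) − 21y_{Largo} − 0.5y_{Largo}².
∂π/∂y_{Largo} = 150.5 − 3y_{Largo} − y_{Nadir} = 0, so y_{Largo} = 301/6 − (1/3)y_{Nadir}.
At y_{Nadir} = 5: y_{Largo} = 301/6 − (1/3)·5 = 48.5.

48.5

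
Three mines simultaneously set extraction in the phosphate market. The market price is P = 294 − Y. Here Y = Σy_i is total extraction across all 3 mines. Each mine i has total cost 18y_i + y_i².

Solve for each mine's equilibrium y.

46

A representative mine's profit is π_i = y_i(294 − Y) − 18y_i − y_i², with Y = y_i + Σ_{j≠i} y_j.
First-order condition: 276 − 4y_i − Σ_{j≠i} y_j = 0.
With identical mines, set every y_j = y: then 276 − 4y − 2y = 0, i.e. y = 276/6 = 46.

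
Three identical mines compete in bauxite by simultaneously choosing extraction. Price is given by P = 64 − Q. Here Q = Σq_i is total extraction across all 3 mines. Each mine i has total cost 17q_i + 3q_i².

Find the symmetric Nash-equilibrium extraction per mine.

4.7

A representative mine's profit is π_i = q_i(64 − Q) − 17q_i − 3q_i², with Q = q_i + Σ_{j≠i} q_j.
First-order condition: 47 − 8q_i − Σ_{j≠i} q_j = 0.
Imposing symmetry (q_j = q for all j) turns Σ_{j≠i} q_j into 2q, so 47 = 10q and q = 4.7.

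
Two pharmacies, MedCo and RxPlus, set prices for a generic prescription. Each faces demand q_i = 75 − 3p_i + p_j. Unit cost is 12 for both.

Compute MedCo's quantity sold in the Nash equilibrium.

30.6

MedCo's profit: π = (p_{MedCo} − 12)(75 − 3p_{MedCo} + p_{RxPlus}).
∂π/∂p_{MedCo} = 111 − 6p_{MedCo} + p_{RxPlus} = 0 ⇒ p_{MedCo} = 18.5 + (1/6)p_{RxPlus}.
By symmetry p_{RxPlus} = p_{MedCo}; substituting into the reaction function, (5/6)p_{MedCo} = 18.5 and p_{MedCo} = 22.2.
q_{MedCo} = 75 − 3·22.2 + 22.2 = 30.6.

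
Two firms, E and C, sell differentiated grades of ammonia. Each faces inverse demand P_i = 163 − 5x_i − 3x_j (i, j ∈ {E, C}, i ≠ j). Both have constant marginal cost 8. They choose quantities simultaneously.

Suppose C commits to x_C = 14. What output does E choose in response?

11.3

Firm E's profit: π = x_E(163 − 5x_E − 3x_C) − 8x_E.
∂π/∂x_E = 155 − 10x_E − 3x_C = 0 ⇒ x_E = 15.5 − 0.3x_C.
At x_C = 14: x_E = 15.5 − 0.3·14 = 11.3.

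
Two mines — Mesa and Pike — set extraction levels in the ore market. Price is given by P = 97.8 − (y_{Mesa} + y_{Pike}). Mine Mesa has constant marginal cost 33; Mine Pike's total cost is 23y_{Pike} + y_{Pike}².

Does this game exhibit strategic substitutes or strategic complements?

strategic substitutes

Mine Mesa's profit: π = y_{Mesa}(97.8 − (y_{Mesa} + y_{Pike})) − 33y_{Mesa}.
∂π/∂y_{Mesa} = 64.8 − 2y_{Mesa} − y_{Pike} = 0, so y_{Mesa} = 32.4 − 0.5y_{Pike}.
The best-response slope dy_{Mesa}/dy_{Pike} = −0.5 < 0: the reaction function is downward-sloping, so the choices are strategic substitutes.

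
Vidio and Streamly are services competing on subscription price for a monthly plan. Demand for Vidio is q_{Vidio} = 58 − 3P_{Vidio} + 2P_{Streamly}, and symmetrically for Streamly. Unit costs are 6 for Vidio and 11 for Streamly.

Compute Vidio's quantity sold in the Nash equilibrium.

Vidio's profit: π = (P_{Vidio} − 6)(58 − 3P_{Vidio} + 2P_{Streamly}).
∂π/∂P_{Vidio} = 76 − 6P_{Vidio} + 2P_{Streamly} = 0 ⇒ P_{Vidio} = 38/3 + (1/3)P_{Streamly}.
Similarly P_{Streamly} = 91/6 + (1/3)P_{Vidio}.
Solving the two reaction functions simultaneously: (1 − (1/3)(1/3))P_{Vidio} = 38/3 + (1/3)·(91/6), so (8/9)P_{Vidio} = 319/18 and P_{Vidio} = 19.9375.
Then P_{Streamly} = 91/6 + (1/3)·19.9375 = 21.8125.
q_{Vidio} = 58 − 3·19.9375 + 2·21.8125 = 41.8125.

41.8125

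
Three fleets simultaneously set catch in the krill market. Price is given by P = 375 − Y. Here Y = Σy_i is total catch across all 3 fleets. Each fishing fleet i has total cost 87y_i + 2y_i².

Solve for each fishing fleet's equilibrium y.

36

A representative fishing fleet's profit is π_i = y_i(375 − Y) − 87y_i − 2y_i², with Y = y_i + Σ_{j≠i} y_j.
First-order condition: 288 − 6y_i − Σ_{j≠i} y_j = 0.
With identical fishing fleets, set every y_j = y: then 288 − 6y − 2y = 0, i.e. y = 288/8 = 36.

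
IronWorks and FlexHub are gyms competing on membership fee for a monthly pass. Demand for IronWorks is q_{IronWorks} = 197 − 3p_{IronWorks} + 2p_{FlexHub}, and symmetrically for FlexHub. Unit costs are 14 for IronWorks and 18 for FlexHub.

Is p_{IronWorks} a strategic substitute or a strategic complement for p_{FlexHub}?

strategic complements

IronWorks's profit: π = (p_{IronWorks} − 14)(197 − 3p_{IronWorks} + 2p_{FlexHub}).
∂π/∂p_{IronWorks} = 239 − 6p_{IronWorks} + 2p_{FlexHub} = 0 ⇒ p_{IronWorks} = 239/6 + (1/3)p_{FlexHub}.
The best-response slope dp_{IronWorks}/dp_{FlexHub} = 1/3 > 0: the reaction function is upward-sloping, so the choices are strategic complements.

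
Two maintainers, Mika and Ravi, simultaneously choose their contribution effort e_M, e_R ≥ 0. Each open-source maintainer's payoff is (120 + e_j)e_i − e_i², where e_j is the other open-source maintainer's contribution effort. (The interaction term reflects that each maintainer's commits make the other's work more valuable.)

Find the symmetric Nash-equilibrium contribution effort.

120

Mika's payoff is (120 + e_R)e_M − e_M².
∂π/∂e_M = 120 + e_R − 2e_M = 0, so e_M = 60 + 0.5e_R.
By symmetry e_R = e_M; substituting into the reaction function, 0.5e_M = 60 and e_M = 120.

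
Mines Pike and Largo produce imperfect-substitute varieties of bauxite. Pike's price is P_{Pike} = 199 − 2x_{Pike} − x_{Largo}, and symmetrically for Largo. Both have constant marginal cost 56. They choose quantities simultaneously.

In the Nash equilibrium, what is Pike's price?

Mine Pike's profit: π = x_{Pike}(199 − 2x_{Pike} − x_{Largo}) − 56x_{Pike}.
∂π/∂x_{Pike} = 143 − 4x_{Pike} − x_{Largo} = 0 ⇒ x_{Pike} = 35.75 − 0.25x_{Largo}.
Setting x_{Pike} = x_{Largo} in the reaction function: x_{Pike} = 35.75 − 0.25x_{Pike}, so x_{Pike} = 35.75 / 1.25 = 28.6.
P_{Pike} = 199 − 2·28.6 − 28.6 = 113.2.

113.2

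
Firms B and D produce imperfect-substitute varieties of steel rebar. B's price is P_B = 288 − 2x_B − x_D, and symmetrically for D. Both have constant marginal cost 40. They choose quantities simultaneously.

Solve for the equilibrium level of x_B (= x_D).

49.6

Firm B's profit: π = x_B(288 − 2x_B − x_D) − 40x_B.
∂π/∂x_B = 248 − 4x_B − x_D = 0 ⇒ x_B = 62 − 0.25x_D.
The game is symmetric, so in equilibrium x_D = x_B: the reaction function gives 1.25x_B = 62, hence x_B = 49.6.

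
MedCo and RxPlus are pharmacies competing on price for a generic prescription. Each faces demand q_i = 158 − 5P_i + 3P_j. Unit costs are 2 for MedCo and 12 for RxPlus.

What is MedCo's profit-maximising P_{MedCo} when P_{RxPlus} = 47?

30.9

MedCo's profit: π = (P_{MedCo} − 2)(158 − 5P_{MedCo} + 3P_{RxPlus}).
∂π/∂P_{MedCo} = 168 − 10P_{MedCo} + 3P_{RxPlus} = 0 ⇒ P_{MedCo} = 16.8 + 0.3P_{RxPlus}.
At P_{RxPlus} = 47: P_{MedCo} = 16.8 + 0.3·47 = 30.9.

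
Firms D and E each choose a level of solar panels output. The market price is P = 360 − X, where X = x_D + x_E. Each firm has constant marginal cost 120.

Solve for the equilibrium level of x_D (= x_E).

80

Firm D's profit: π = x_D(360 − (x_D + x_E)) − 120x_D.
∂π/∂x_D = 240 − 2x_D − x_E = 0, so x_D = 120 − 0.5x_E.
Setting x_D = x_E in the reaction function: x_D = 120 − 0.5x_D, so x_D = 120 / 1.5 = 80.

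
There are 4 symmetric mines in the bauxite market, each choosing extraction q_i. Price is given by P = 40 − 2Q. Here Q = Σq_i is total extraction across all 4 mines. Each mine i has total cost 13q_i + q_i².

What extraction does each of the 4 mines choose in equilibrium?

A representative mine's profit is π_i = q_i(40 − 2Q) − 13q_i − q_i², with Q = q_i + Σ_{j≠i} q_j.
First-order condition: 27 − 6q_i − 2Σ_{j≠i} q_j = 0.
Imposing symmetry (q_j = q for all j) turns Σ_{j≠i} q_j into 3q, so 27 = 12q and q = 2.25.

2.25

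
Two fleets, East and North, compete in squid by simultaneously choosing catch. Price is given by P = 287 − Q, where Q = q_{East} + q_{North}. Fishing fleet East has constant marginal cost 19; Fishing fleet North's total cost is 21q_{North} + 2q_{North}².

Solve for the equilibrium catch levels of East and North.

122, 24

Fishing fleet East's profit: π = q_{East}(287 − (q_{East} + q_{North})) − 19q_{East}.
∂π/∂q_{East} = 268 − 2q_{East} − q_{North} = 0, so q_{East} = 134 − 0.5q_{North}.
For North: ∂π/∂q_{North} = 266 − 6q_{North} − q_{East} = 0 ⇒ q_{North} = 133/3 − (1/6)q_{East}.
Plugging q_{North} into East's best response: q_{East} = 134 − 0.5(133/3 − (1/6)q_{East}) ⇒ (11/12)q_{East} = 671/6, so q_{East} = 122.
Then q_{North} = 133/3 − (1/6)·122 = 24.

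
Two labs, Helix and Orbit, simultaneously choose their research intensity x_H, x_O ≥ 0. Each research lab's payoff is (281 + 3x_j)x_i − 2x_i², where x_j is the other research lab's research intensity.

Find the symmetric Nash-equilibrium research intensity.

281

Helix's payoff is (281 + 3x_O)x_H − 2x_H².
∂π/∂x_H = 281 + 3x_O − 4x_H = 0, so x_H = 70.25 + 0.75x_O.
The game is symmetric, so in equilibrium x_O = x_H: the reaction function gives 0.25x_H = 70.25, hence x_H = 281.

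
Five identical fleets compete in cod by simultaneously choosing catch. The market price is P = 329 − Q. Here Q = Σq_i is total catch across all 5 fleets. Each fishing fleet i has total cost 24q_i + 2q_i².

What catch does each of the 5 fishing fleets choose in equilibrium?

A representative fishing fleet's profit is π_i = q_i(329 − Q) − 24q_i − 2q_i², with Q = q_i + Σ_{j≠i} q_j.
First-order condition: 305 − 6q_i − Σ_{j≠i} q_j = 0.
Imposing symmetry (q_j = q for all j) turns Σ_{j≠i} q_j into 4q, so 305 = 10q and q = 30.5.

30.5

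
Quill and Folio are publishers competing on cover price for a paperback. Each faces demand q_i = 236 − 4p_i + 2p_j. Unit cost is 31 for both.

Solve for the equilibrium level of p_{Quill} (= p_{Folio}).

Quill's profit: π = (p_{Quill} − 31)(236 − 4p_{Quill} + 2p_{Folio}).
∂π/∂p_{Quill} = 360 − 8p_{Quill} + 2p_{Folio} = 0 ⇒ p_{Quill} = 45 + 0.25p_{Folio}.
The game is symmetric, so in equilibrium p_{Folio} = p_{Quill}: the reaction function gives 0.75p_{Quill} = 45, hence p_{Quill} = 60.

60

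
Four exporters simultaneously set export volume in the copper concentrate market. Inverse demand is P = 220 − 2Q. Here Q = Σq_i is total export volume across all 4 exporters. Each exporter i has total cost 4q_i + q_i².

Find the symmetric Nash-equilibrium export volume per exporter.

A representative exporter's profit is π_i = q_i(220 − 2Q) − 4q_i − q_i², with Q = q_i + Σ_{j≠i} q_j.
First-order condition: 216 − 6q_i − 2Σ_{j≠i} q_j = 0.
With identical exporters, set every q_j = q: then 216 − 6q − 6q = 0, i.e. q = 216/12 = 18.

18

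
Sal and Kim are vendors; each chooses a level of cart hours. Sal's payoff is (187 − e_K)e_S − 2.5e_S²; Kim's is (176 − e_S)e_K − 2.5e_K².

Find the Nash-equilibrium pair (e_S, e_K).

Expanding Sal's payoff: 187e_S − e_Ke_S − 2.5e_S².
∂π/∂e_S = 187 − e_K − 5e_S = 0, so e_S = 37.4 − 0.2e_K.
Likewise for Kim: e_K = 35.2 − 0.2e_S.
Substituting the second reaction function into the first: e_S = 37.4 − 0.2(35.2 − 0.2e_S), which gives 0.96e_S = 30.36 ⇒ e_S = 31.625.
Then e_K = 35.2 − 0.2·31.625 = 28.875.

31.625, 28.875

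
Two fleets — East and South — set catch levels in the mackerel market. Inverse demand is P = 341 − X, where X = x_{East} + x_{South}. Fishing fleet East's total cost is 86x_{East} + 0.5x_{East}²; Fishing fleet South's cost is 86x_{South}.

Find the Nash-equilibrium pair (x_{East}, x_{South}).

51, 102

Fishing fleet East's profit: π = x_{East}(341 − (x_{East} + x_{South})) − 86x_{East} − 0.5x_{East}².
∂π/∂x_{East} = 255 − 3x_{East} − x_{South} = 0, so x_{East} = 85 − (1/3)x_{South}.
For South: ∂π/∂x_{South} = 255 − 2x_{South} − x_{East} = 0 ⇒ x_{South} = 127.5 − 0.5x_{East}.
Solving the two reaction functions simultaneously: (1 − (−1/3)(−0.5))x_{East} = 85 − (1/3)·127.5, so (5/6)x_{East} = 42.5 and x_{East} = 51.
Then x_{South} = 127.5 − 0.5·51 = 102.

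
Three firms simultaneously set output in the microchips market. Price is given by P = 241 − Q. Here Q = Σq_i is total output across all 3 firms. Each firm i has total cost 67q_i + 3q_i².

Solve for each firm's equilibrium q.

A representative firm's profit is π_i = q_i(241 − Q) − 67q_i − 3q_i², with Q = q_i + Σ_{j≠i} q_j.
First-order condition: 174 − 8q_i − Σ_{j≠i} q_j = 0.
With identical firms, set every q_j = q: then 174 − 8q − 2q = 0, i.e. q = 174/10 = 17.4.

17.4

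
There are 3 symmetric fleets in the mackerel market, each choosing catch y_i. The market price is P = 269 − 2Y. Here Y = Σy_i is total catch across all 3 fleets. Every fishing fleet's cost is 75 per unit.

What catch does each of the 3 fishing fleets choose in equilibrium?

A representative fishing fleet's profit is π_i = y_i(269 − 2Y) − 75y_i, with Y = y_i + Σ_{j≠i} y_j.
First-order condition: 194 − 4y_i − 2Σ_{j≠i} y_j = 0.
In a symmetric equilibrium every fishing fleet chooses the same y, so Σ_{j≠i} y_j = 2y. The condition becomes 194 − 8y = 0, giving y = 194/8 = 24.25.

24.25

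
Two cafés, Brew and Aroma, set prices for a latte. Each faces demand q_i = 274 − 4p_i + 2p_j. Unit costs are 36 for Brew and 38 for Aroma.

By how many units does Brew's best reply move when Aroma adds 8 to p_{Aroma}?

2

Brew's profit: π = (p_{Brew} − 36)(274 − 4p_{Brew} + 2p_{Aroma}).
∂π/∂p_{Brew} = 418 − 8p_{Brew} + 2p_{Aroma} = 0 ⇒ p_{Brew} = 52.25 + 0.25p_{Aroma}.
The reaction-function slope is 0.25, so an 8-unit rise in p_{Aroma} moves p_{Brew} by 0.25 × 8 = 2. Brew's best response rises — the actions are strategic complements.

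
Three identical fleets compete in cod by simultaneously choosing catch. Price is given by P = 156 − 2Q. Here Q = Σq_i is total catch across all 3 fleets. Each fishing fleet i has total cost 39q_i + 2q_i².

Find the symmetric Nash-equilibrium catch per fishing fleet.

9.75

A representative fishing fleet's profit is π_i = q_i(156 − 2Q) − 39q_i − 2q_i², with Q = q_i + Σ_{j≠i} q_j.
First-order condition: 117 − 8q_i − 2Σ_{j≠i} q_j = 0.
In a symmetric equilibrium every fishing fleet chooses the same q, so Σ_{j≠i} q_j = 2q. The condition becomes 117 − 12q = 0, giving q = 117/12 = 9.75.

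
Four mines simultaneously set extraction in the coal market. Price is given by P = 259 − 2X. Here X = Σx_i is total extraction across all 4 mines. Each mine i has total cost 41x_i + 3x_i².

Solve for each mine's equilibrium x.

A representative mine's profit is π_i = x_i(259 − 2X) − 41x_i − 3x_i², with X = x_i + Σ_{j≠i} x_j.
First-order condition: 218 − 10x_i − 2Σ_{j≠i} x_j = 0.
In a symmetric equilibrium every mine chooses the same x, so Σ_{j≠i} x_j = 3x. The condition becomes 218 − 16x = 0, giving x = 218/16 = 13.625.

13.625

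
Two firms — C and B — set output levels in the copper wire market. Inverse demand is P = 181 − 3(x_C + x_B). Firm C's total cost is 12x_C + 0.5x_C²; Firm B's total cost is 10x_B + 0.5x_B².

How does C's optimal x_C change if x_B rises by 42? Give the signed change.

-18

Firm C's profit: π = x_C(181 − 3(x_C + x_B)) − 12x_C − 0.5x_C².
∂π/∂x_C = 169 − 7x_C − 3x_B = 0, so x_C = 169/7 − (3/7)x_B.
The reaction-function slope is −3/7, so a 42-unit rise in x_B moves x_C by −3/7 × 42 = −18. C's best response falls — the actions are strategic substitutes.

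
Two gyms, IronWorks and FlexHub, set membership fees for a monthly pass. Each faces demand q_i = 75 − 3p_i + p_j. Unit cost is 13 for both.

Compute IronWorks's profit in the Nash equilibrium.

IronWorks's profit: π = (p_{IronWorks} − 13)(75 − 3p_{IronWorks} + p_{FlexHub}).
∂π/∂p_{IronWorks} = 114 − 6p_{IronWorks} + p_{FlexHub} = 0 ⇒ p_{IronWorks} = 19 + (1/6)p_{FlexHub}.
Setting p_{IronWorks} = p_{FlexHub} in the reaction function: p_{IronWorks} = 19 + (1/6)p_{IronWorks}, so p_{IronWorks} = 19 / (5/6) = 22.8.
q_{IronWorks} = 75 − 3·22.8 + 22.8 = 29.4.
Profit = (22.8 − 13)·29.4 = 288.12.

288.12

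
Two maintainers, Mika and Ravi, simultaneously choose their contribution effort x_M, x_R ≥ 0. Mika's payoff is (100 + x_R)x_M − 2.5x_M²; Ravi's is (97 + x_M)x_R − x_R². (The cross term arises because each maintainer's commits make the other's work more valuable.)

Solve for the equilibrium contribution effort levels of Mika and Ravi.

Expanding Mika's payoff: 100x_M + x_Rx_M − 2.5x_M².
∂π/∂x_M = 100 + x_R − 5x_M = 0, so x_M = 20 + 0.2x_R.
Likewise for Ravi: x_R = 48.5 + 0.5x_M.
Solving the two reaction functions simultaneously: (1 − (0.2)(0.5))x_M = 20 + 0.2·48.5, so 0.9x_M = 29.7 and x_M = 33.
Then x_R = 48.5 + 0.5·33 = 65.

33, 65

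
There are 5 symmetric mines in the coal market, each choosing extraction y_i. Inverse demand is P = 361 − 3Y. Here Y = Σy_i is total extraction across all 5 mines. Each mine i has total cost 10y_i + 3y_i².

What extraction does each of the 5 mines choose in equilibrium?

14.625

A representative mine's profit is π_i = y_i(361 − 3Y) − 10y_i − 3y_i², with Y = y_i + Σ_{j≠i} y_j.
First-order condition: 351 − 12y_i − 3Σ_{j≠i} y_j = 0.
With identical mines, set every y_j = y: then 351 − 12y − 12y = 0, i.e. y = 351/24 = 14.625.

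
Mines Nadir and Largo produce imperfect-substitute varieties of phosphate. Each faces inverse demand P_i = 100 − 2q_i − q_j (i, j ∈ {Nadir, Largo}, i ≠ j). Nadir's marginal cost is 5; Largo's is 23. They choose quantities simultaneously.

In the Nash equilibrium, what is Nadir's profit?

816.08

Mine Nadir's profit: π = q_{Nadir}(100 − 2q_{Nadir} − q_{Largo}) − 5q_{Nadir}.
∂π/∂q_{Nadir} = 95 − 4q_{Nadir} − q_{Largo} = 0 ⇒ q_{Nadir} = 23.75 − 0.25q_{Largo}.
Similarly q_{Largo} = 19.25 − 0.25q_{Nadir}.
Plugging q_{Largo} into Nadir's best response: q_{Nadir} = 23.75 − 0.25(19.25 − 0.25q_{Nadir}) ⇒ 0.9375q_{Nadir} = 18.9375, so q_{Nadir} = 20.2.
Then q_{Largo} = 19.25 − 0.25·20.2 = 14.2.
P_{Nadir} = 100 − 2·20.2 − 14.2 = 45.4.
Profit = (45.4 − 5)·20.2 = 816.08.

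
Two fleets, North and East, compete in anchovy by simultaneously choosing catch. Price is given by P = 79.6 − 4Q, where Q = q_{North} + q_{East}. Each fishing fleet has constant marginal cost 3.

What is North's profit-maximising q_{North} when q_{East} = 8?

Fishing fleet North's profit: π = q_{North}(79.6 − 4(q_{North} + q_{East})) − 3q_{North}.
∂π/∂q_{North} = 76.6 − 8q_{North} − 4q_{East} = 0, so q_{North} = 9.575 − 0.5q_{East}.
At q_{East} = 8: q_{North} = 9.575 − 0.5·8 = 5.575.

5.575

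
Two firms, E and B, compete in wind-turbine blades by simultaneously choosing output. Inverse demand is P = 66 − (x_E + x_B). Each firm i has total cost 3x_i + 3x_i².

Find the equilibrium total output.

Firm E's profit: π = x_E(66 − (x_E + x_B)) − 3x_E − 3x_E².
∂π/∂x_E = 63 − 8x_E − x_B = 0, so x_E = 7.875 − 0.125x_B.
Setting x_E = x_B in the reaction function: x_E = 7.875 − 0.125x_E, so x_E = 7.875 / 1.125 = 7.
Total output: 7 + 7 = 14.

14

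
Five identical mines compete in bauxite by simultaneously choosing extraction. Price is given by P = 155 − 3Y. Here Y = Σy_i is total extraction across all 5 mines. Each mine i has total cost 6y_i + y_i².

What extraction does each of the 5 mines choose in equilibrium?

A representative mine's profit is π_i = y_i(155 − 3Y) − 6y_i − y_i², with Y = y_i + Σ_{j≠i} y_j.
First-order condition: 149 − 8y_i − 3Σ_{j≠i} y_j = 0.
Imposing symmetry (y_j = y for all j) turns Σ_{j≠i} y_j into 4y, so 149 = 20y and y = 7.45.

7.45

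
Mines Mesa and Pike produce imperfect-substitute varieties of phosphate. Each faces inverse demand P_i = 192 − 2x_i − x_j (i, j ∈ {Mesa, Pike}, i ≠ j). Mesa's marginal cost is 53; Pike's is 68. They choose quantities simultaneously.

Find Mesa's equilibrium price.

Mine Mesa's profit: π = x_{Mesa}(192 − 2x_{Mesa} − x_{Pike}) − 53x_{Mesa}.
∂π/∂x_{Mesa} = 139 − 4x_{Mesa} − x_{Pike} = 0 ⇒ x_{Mesa} = 34.75 − 0.25x_{Pike}.
Similarly x_{Pike} = 31 − 0.25x_{Mesa}.
Solving the two reaction functions simultaneously: (1 − (−0.25)(−0.25))x_{Mesa} = 34.75 − 0.25·31, so 0.9375x_{Mesa} = 27 and x_{Mesa} = 28.8.
Then x_{Pike} = 31 − 0.25·28.8 = 23.8.
P_{Mesa} = 192 − 2·28.8 − 23.8 = 110.6.

110.6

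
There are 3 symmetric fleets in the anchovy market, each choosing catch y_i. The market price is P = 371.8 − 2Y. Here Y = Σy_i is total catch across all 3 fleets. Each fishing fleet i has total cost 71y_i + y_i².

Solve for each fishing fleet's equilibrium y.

30.08

A representative fishing fleet's profit is π_i = y_i(371.8 − 2Y) − 71y_i − y_i², with Y = y_i + Σ_{j≠i} y_j.
First-order condition: 300.8 − 6y_i − 2Σ_{j≠i} y_j = 0.
Imposing symmetry (y_j = y for all j) turns Σ_{j≠i} y_j into 2y, so 300.8 = 10y and y = 30.08.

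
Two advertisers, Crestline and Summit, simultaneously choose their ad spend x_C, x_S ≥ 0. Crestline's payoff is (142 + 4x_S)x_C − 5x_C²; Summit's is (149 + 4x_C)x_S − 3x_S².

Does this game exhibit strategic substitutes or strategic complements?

strategic complements

Expanding Crestline's payoff: 142x_C + 4x_Sx_C − 5x_C².
∂π/∂x_C = 142 + 4x_S − 10x_C = 0, so x_C = 14.2 + 0.4x_S.
The best-response slope dx_C/dx_S = 0.4 > 0: the reaction function is upward-sloping, so the choices are strategic complements.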